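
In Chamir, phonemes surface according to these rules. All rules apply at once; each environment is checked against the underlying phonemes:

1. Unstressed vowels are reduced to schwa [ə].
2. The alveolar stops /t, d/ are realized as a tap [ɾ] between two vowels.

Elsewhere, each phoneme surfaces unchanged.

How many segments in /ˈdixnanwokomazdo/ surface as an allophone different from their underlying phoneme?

Segments that undergo a rule: /a/ → [ə] (rule 1); /o/ → [ə] (rule 1); /o/ → [ə] (rule 1); /a/ → [ə] (rule 1); /o/ → [ə] (rule 1).
All other segments surface unchanged.

5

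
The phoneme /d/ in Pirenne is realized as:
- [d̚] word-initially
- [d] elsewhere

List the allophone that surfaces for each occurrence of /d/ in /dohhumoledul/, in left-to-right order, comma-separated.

Occurrence 1 (position 1): word-initially → [d̚].
Occurrence 2 (position 10): no conditioning environment matches → elsewhere allophone [d].

[d̚], [d]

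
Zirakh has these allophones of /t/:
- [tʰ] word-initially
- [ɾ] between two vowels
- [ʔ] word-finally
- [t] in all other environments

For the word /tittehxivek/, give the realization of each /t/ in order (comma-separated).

[tʰ], [t], [t]

Occurrence 1 (position 1): word-initially → [tʰ].
Occurrence 2 (position 3): no conditioning environment matches → elsewhere allophone [t].
Occurrence 3 (position 4): no conditioning environment matches → elsewhere allophone [t].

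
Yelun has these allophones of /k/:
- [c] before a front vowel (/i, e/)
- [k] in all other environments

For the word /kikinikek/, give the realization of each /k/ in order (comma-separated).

[c], [c], [c], [k]

Occurrence 1 (position 1): before a front vowel → [c].
Occurrence 2 (position 3): before a front vowel → [c].
Occurrence 3 (position 7): before a front vowel → [c].
Occurrence 4 (position 9): no conditioning environment matches → elsewhere allophone [k].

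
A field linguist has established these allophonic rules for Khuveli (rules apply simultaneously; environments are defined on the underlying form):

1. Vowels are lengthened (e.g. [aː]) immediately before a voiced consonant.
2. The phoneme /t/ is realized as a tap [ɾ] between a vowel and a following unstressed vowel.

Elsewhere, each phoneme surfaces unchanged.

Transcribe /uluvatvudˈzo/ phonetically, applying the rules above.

/u/ (word-initial): before a voiced consonant, so rule 1 applies → [uː].
/l/ (between /u/ and /u/) is unaffected → [l].
/u/ meets the environment for rule 1 (before a voiced consonant) → [uː].
/v/ — not in any rule's target class → [v].
/a/ (between /v/ and /t/) is in the target of rule 1 but the environment (before a voiced consonant) is not met → [a].
/t/ (between /a/ and /v/): rule 2 targets it, but not between a vowel and a following unstressed vowel → unchanged [t].
/v/ (between /t/ and /u/) is unaffected → [v].
Rule 1 applies to /u/ (between /v/ and /d/: before a voiced consonant) → [uː].
/d/ stays [d].
/z/ (between /d/ and /o/): no rule targets it → [z].
/o/ (word-final): rule 1 targets it, but not before a voiced consonant → unchanged [o].

[uːluːvatvuːdˈzo]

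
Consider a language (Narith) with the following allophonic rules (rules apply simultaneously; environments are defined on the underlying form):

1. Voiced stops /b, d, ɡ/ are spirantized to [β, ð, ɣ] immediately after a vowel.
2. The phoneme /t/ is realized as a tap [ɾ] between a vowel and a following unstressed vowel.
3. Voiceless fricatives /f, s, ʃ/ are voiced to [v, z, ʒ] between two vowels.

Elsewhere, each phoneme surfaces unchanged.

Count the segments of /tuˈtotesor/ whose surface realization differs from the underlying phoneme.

2

Segments that undergo a rule: /t/ → [ɾ] (rule 2); /s/ → [z] (rule 3).
All other segments surface unchanged.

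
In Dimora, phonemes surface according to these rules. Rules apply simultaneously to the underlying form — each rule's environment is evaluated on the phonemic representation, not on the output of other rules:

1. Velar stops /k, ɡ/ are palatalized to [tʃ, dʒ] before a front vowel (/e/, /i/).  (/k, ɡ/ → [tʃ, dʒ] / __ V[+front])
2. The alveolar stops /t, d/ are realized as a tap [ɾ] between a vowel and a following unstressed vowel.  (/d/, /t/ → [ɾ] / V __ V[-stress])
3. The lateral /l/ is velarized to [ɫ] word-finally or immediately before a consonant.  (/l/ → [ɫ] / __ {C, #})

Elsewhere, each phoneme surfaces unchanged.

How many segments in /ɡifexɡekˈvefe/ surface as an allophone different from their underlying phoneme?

Segments that undergo a rule: /ɡ/ → [dʒ] (rule 1); /ɡ/ → [dʒ] (rule 1).
All other segments surface unchanged.

2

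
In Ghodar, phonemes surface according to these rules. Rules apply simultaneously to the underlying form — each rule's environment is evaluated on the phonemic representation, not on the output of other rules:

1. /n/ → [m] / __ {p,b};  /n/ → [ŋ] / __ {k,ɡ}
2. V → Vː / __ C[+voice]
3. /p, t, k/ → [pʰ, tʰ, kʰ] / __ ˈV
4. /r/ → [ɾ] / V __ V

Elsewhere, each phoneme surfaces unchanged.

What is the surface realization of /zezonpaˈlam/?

[zeːzoːmpaːˈlaːm]

/e/ (between /z/ and /z/) occurs before a voiced consonant → [eː] by rule 2.
Rule 2 applies to /o/ (between /z/ and /n/: before a voiced consonant) → [oː].
Rule 1 applies to /n/ (between /o/ and /p/: before a labial or velar stop) → [m].
/p/ (between /n/ and /a/) is in the target of rule 3 but the environment (immediately before a stressed vowel) is not met → [p].
/a/ meets the environment for rule 2 (before a voiced consonant) → [aː].
/a/ (between /l/ and /m/) occurs before a voiced consonant → [aː] by rule 2.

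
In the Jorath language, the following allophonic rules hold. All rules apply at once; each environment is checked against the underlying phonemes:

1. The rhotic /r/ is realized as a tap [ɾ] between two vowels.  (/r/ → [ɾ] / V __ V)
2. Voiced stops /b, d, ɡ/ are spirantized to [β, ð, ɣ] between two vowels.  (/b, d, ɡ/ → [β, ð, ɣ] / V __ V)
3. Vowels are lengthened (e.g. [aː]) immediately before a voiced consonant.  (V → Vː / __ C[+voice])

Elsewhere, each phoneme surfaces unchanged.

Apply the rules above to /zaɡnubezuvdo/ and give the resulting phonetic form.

[zaːɡnuːβeːzuːvdo]

/z/ — not in any rule's target class → [z].
/a/ meets the environment for rule 3 (before a voiced consonant) → [aː].
/ɡ/ (between /a/ and /n/): rule 2 targets it, but not between two vowels → unchanged [ɡ].
/n/ stays [n].
/u/ meets the environment for rule 3 (before a voiced consonant) → [uː].
/b/ (between /u/ and /e/) occurs between two vowels → [β] by rule 2.
/e/ — between /b/ and /z/, before a voiced consonant — surfaces as [eː] (rule 3).
/z/ (between /e/ and /u/) is unaffected → [z].
/u/ (between /z/ and /v/) occurs before a voiced consonant → [uː] by rule 3.
/v/ (between /u/ and /d/) is unaffected → [v].
/d/ (between /v/ and /o/) fails the environment for rule 2, so it stays [d].
/o/ (word-final) fails the environment for rule 3, so it stays [o].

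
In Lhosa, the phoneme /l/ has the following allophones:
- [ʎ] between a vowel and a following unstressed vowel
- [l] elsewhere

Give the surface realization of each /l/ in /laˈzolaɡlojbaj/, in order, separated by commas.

Occurrence 1 (position 1): no conditioning environment matches → elsewhere allophone [l].
Occurrence 2 (position 5): between a vowel and a following unstressed vowel → [ʎ].
Occurrence 3 (position 8): no conditioning environment matches → elsewhere allophone [l].

[l], [ʎ], [l]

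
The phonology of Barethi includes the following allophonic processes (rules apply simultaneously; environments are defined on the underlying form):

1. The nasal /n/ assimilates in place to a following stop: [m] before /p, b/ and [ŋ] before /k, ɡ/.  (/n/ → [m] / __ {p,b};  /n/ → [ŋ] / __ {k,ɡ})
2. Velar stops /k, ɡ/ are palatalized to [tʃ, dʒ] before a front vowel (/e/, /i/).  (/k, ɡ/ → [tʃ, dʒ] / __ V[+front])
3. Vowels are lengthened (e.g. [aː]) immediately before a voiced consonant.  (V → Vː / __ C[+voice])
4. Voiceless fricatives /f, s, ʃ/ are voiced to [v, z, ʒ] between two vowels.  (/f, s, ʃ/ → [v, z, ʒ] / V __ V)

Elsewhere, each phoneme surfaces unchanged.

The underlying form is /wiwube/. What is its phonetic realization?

/w/ — not in any rule's target class → [w].
/i/ meets the environment for rule 3 (before a voiced consonant) → [iː].
/w/ stays [w].
/u/ meets the environment for rule 3 (before a voiced consonant) → [uː].
/b/ (between /u/ and /e/) is unaffected → [b].
/e/ — word-final; rule 3 does not apply here → [e].

[wiːwuːbe]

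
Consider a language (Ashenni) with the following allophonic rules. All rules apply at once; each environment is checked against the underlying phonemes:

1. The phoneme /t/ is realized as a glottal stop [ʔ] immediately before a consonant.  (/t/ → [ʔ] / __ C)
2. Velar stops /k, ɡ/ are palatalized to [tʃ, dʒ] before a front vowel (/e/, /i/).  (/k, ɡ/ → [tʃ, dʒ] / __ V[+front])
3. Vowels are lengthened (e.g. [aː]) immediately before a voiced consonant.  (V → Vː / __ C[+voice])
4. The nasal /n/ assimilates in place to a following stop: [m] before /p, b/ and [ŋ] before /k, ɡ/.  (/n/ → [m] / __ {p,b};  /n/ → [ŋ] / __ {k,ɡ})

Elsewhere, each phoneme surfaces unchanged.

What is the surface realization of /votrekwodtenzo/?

/v/ — not in any rule's target class → [v].
/o/ — between /v/ and /t/; rule 3 does not apply here → [o].
Rule 1 applies to /t/ (between /o/ and /r/: immediately before a consonant) → [ʔ].
/r/ stays [r].
/e/ (between /r/ and /k/): rule 3 targets it, but not before a voiced consonant → unchanged [e].
/k/ — between /e/ and /w/; rule 2 does not apply here → [k].
/w/ stays [w].
/o/ meets the environment for rule 3 (before a voiced consonant) → [oː].
/d/ (between /o/ and /t/): no rule targets it → [d].
/t/ (between /d/ and /e/) is in the target of rule 1 but the environment (immediately before a consonant) is not met → [t].
/e/ meets the environment for rule 3 (before a voiced consonant) → [eː].
/n/ (between /e/ and /z/) is in the target of rule 4 but the environment (before a labial or velar stop) is not met → [n].
/z/ (between /n/ and /o/): no rule targets it → [z].
/o/ (word-final) fails the environment for rule 3, so it stays [o].

[voʔrekwoːdteːnzo]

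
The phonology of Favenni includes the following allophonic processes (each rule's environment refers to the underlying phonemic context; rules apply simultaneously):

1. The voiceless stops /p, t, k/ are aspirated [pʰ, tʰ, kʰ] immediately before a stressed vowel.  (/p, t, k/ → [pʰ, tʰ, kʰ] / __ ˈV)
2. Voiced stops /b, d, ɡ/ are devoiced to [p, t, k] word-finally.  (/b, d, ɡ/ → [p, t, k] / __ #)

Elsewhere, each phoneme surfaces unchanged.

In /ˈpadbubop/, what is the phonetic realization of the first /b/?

[b]

/b/ (between /d/ and /u/): rule 2 targets it, but not word-finally → unchanged [b].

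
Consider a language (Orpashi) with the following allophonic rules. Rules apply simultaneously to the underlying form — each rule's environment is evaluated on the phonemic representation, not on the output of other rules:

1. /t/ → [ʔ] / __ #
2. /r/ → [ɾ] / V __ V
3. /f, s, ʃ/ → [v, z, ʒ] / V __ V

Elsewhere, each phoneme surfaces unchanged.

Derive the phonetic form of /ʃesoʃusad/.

[ʃezoʒuzad]

/ʃ/ — word-initial; rule 3 does not apply here → [ʃ].
Rule 3 applies to /s/ (between /e/ and /o/: between two vowels) → [z].
/ʃ/ (between /o/ and /u/) occurs between two vowels → [ʒ] by rule 3.
/s/ (between /u/ and /a/) occurs between two vowels → [z] by rule 3.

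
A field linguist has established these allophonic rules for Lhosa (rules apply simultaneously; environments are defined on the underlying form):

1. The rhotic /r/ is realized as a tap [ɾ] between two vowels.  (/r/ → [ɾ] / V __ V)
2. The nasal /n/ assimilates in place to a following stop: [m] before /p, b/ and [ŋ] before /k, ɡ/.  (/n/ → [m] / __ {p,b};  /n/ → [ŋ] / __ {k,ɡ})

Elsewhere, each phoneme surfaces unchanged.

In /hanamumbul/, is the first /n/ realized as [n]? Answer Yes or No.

Yes

/n/ (between /a/ and /a/): rule 2 targets it, but not before a labial or velar stop → unchanged [n].
The actual realization is [n], which matches [n].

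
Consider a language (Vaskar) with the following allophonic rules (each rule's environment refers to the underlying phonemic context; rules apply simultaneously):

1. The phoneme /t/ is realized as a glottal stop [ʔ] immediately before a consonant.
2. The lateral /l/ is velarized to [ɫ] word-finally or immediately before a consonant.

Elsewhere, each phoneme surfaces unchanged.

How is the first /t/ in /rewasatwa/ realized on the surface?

/t/ — between /a/ and /w/, immediately before a consonant — surfaces as [ʔ] (rule 1).

[ʔ]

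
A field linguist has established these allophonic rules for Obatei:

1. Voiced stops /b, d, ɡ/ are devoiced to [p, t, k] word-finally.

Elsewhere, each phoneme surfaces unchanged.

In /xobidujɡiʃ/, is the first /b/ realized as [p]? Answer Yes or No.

No

/b/ (between /o/ and /i/): rule 1 targets it, but not word-finally → unchanged [b].
The actual realization is [b], not [p].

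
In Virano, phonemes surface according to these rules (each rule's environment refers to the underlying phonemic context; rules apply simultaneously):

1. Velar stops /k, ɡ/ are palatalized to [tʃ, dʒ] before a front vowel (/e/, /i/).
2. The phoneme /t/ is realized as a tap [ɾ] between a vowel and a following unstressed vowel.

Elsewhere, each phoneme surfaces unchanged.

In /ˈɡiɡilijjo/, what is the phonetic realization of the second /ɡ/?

[dʒ]

/ɡ/ (between /i/ and /i/) occurs before a front vowel → [dʒ] by rule 1.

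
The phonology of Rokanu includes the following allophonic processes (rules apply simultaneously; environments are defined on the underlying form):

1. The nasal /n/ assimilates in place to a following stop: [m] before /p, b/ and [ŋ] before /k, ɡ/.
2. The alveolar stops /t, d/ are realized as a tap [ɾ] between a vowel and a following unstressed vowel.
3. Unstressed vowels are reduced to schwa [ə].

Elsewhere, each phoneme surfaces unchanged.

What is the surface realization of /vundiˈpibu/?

/v/ (word-initial): no rule targets it → [v].
/u/ (between /v/ and /n/): in an unstressed syllable, so rule 3 applies → [ə].
/n/ — between /u/ and /d/; rule 1 does not apply here → [n].
/d/ (between /n/ and /i/) is in the target of rule 2 but the environment (between a vowel and a following unstressed vowel) is not met → [d].
/i/ meets the environment for rule 3 (in an unstressed syllable) → [ə].
/p/ (between /i/ and /i/) is unaffected → [p].
/i/ (between /p/ and /b/) is in the target of rule 3 but the environment (in an unstressed syllable) is not met → [i].
/b/ stays [b].
/u/ (word-final) occurs in an unstressed syllable → [ə] by rule 3.

[vəndəˈpibə]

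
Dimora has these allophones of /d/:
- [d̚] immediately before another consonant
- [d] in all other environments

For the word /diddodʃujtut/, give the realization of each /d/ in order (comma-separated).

[d], [d̚], [d], [d̚]

Occurrence 1 (position 1): no conditioning environment matches → elsewhere allophone [d].
Occurrence 2 (position 3): immediately before another consonant → [d̚].
Occurrence 3 (position 4): no conditioning environment matches → elsewhere allophone [d].
Occurrence 4 (position 6): immediately before another consonant → [d̚].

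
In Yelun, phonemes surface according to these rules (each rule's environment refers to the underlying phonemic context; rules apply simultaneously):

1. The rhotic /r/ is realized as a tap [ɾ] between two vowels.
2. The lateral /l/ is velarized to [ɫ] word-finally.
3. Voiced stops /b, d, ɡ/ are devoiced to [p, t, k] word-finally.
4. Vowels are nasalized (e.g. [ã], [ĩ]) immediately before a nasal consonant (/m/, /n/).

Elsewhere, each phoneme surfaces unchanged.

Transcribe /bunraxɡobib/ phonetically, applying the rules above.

[bũnraxɡobip]

/b/ — word-initial; rule 3 does not apply here → [b].
/u/ (between /b/ and /n/): before a nasal consonant, so rule 4 applies → [ũ].
/r/ (between /n/ and /a/) is in the target of rule 1 but the environment (between two vowels) is not met → [r].
/a/ (between /r/ and /x/): rule 4 targets it, but not before a nasal consonant → unchanged [a].
/ɡ/ (between /x/ and /o/) is in the target of rule 3 but the environment (word-finally) is not met → [ɡ].
/o/ (between /ɡ/ and /b/) is in the target of rule 4 but the environment (before a nasal consonant) is not met → [o].
/b/ (between /o/ and /i/): rule 3 targets it, but not word-finally → unchanged [b].
/i/ — between /b/ and /b/; rule 4 does not apply here → [i].
/b/ meets the environment for rule 3 (word-finally) → [p].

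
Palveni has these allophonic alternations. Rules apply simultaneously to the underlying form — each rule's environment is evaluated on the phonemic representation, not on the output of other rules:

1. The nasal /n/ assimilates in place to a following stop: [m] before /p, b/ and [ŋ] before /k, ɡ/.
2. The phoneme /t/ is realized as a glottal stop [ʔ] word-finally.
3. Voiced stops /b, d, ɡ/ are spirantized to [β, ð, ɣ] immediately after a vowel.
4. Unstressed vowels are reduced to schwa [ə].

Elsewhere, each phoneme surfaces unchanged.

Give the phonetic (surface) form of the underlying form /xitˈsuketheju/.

[xətˈsukəthəjə]

/x/ (word-initial): no rule targets it → [x].
/i/ (between /x/ and /t/): in an unstressed syllable, so rule 4 applies → [ə].
/t/ (between /i/ and /s/): rule 2 targets it, but not word-finally → unchanged [t].
/s/ (between /t/ and /u/) is unaffected → [s].
/u/ — between /s/ and /k/; rule 4 does not apply here → [u].
/k/ stays [k].
/e/ meets the environment for rule 4 (in an unstressed syllable) → [ə].
/t/ (between /e/ and /h/) fails the environment for rule 2, so it stays [t].
/h/ (between /t/ and /e/) is unaffected → [h].
/e/ — between /h/ and /j/, in an unstressed syllable — surfaces as [ə] (rule 4).
/j/ — not in any rule's target class → [j].
Rule 4 applies to /u/ (word-final: in an unstressed syllable) → [ə].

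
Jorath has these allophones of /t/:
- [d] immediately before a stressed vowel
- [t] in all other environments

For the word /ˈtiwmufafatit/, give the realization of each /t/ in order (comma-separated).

Occurrence 1 (position 1): immediately before a stressed vowel → [d].
Occurrence 2 (position 10): no conditioning environment matches → elsewhere allophone [t].
Occurrence 3 (position 12): no conditioning environment matches → elsewhere allophone [t].

[d], [t], [t]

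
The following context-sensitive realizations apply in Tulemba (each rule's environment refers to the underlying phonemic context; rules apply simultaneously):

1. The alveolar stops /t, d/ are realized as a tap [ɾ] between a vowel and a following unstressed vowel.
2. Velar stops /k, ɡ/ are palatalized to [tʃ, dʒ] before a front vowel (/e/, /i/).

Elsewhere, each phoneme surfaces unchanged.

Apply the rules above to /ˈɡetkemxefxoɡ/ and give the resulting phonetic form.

/ɡ/ (word-initial): before a front vowel, so rule 2 applies → [dʒ].
/e/ stays [e].
/t/ (between /e/ and /k/) fails the environment for rule 1, so it stays [t].
/k/ (between /t/ and /e/) occurs before a front vowel → [tʃ] by rule 2.
/e/ stays [e].
/m/ stays [m].
/x/ (between /m/ and /e/) is unaffected → [x].
/e/ stays [e].
/f/ (between /e/ and /x/): no rule targets it → [f].
/x/ — not in any rule's target class → [x].
/o/ — not in any rule's target class → [o].
/ɡ/ (word-final) is in the target of rule 2 but the environment (before a front vowel) is not met → [ɡ].

[ˈdʒettʃemxefxoɡ]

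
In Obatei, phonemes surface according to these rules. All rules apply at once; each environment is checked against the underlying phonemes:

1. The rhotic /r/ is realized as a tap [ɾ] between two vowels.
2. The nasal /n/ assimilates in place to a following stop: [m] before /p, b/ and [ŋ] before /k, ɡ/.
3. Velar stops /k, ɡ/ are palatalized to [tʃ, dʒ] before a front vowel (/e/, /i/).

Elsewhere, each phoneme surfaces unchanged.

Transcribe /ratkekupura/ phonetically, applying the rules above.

[rattʃekupuɾa]

/r/ (word-initial) fails the environment for rule 1, so it stays [r].
/k/ meets the environment for rule 3 (before a front vowel) → [tʃ].
/k/ (between /e/ and /u/) is in the target of rule 3 but the environment (before a front vowel) is not met → [k].
Rule 1 applies to /r/ (between /u/ and /a/: between two vowels) → [ɾ].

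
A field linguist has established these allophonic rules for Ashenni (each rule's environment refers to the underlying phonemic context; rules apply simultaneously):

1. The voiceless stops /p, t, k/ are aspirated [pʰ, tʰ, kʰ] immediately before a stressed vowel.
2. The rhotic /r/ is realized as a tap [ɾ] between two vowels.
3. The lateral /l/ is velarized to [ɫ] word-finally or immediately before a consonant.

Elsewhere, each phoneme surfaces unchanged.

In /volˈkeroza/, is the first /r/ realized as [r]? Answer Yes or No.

/r/ (between /e/ and /o/): between two vowels, so rule 2 applies → [ɾ].
The actual realization is [ɾ], not [r].

No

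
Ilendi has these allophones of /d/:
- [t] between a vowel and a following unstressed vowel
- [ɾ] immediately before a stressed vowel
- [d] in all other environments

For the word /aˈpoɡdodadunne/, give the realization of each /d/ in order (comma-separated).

Occurrence 1 (position 5): no conditioning environment matches → elsewhere allophone [d].
Occurrence 2 (position 7): between a vowel and a following unstressed vowel → [t].
Occurrence 3 (position 9): between a vowel and a following unstressed vowel → [t].

[d], [t], [t]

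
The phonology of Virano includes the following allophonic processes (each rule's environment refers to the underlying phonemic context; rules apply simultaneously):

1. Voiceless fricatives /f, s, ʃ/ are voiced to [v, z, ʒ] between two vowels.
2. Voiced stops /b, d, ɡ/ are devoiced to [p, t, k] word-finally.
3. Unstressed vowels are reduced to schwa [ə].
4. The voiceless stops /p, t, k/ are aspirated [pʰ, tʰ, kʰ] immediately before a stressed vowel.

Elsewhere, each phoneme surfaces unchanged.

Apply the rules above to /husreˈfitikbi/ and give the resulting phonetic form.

/h/ (word-initial): no rule targets it → [h].
/u/ — between /h/ and /s/, in an unstressed syllable — surfaces as [ə] (rule 3).
/s/ (between /u/ and /r/): rule 1 targets it, but not between two vowels → unchanged [s].
/r/ (between /s/ and /e/) is unaffected → [r].
Rule 3 applies to /e/ (between /r/ and /f/: in an unstressed syllable) → [ə].
/f/ — between /e/ and /i/, between two vowels — surfaces as [v] (rule 1).
/i/ (between /f/ and /t/) fails the environment for rule 3, so it stays [i].
/t/ — between /i/ and /i/; rule 4 does not apply here → [t].
/i/ (between /t/ and /k/): in an unstressed syllable, so rule 3 applies → [ə].
/k/ (between /i/ and /b/): rule 4 targets it, but not immediately before a stressed vowel → unchanged [k].
/b/ (between /k/ and /i/): rule 2 targets it, but not word-finally → unchanged [b].
/i/ meets the environment for rule 3 (in an unstressed syllable) → [ə].

[həsrəˈvitəkbə]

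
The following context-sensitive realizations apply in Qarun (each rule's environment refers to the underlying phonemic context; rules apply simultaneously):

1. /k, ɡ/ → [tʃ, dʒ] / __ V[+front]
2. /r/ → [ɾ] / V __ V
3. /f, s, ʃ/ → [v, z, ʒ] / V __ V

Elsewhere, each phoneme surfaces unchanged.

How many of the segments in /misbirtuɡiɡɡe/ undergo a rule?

Segments that undergo a rule: /ɡ/ → [dʒ] (rule 1); /ɡ/ → [dʒ] (rule 1).
All other segments surface unchanged.

2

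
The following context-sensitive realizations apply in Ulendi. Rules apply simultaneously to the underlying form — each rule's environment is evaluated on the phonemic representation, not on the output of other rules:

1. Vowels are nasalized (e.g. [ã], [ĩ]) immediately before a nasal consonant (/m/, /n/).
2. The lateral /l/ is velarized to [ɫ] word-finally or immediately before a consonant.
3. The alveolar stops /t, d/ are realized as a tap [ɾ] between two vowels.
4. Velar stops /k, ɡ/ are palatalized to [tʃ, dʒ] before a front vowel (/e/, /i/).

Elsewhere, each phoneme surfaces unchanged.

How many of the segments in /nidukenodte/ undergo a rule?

3

Segments that undergo a rule: /d/ → [ɾ] (rule 3); /k/ → [tʃ] (rule 4); /e/ → [ẽ] (rule 1).
All other segments surface unchanged.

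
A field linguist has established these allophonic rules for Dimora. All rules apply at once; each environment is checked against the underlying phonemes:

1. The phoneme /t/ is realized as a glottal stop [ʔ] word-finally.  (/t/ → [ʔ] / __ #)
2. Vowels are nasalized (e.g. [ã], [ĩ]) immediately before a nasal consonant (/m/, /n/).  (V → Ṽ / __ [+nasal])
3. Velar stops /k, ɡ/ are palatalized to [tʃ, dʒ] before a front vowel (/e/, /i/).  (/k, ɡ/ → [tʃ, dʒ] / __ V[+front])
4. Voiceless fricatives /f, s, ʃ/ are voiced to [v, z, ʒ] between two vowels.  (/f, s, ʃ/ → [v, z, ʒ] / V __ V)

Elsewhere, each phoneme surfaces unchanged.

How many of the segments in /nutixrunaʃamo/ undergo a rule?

Segments that undergo a rule: /u/ → [ũ] (rule 2); /ʃ/ → [ʒ] (rule 4); /a/ → [ã] (rule 2).
All other segments surface unchanged.

3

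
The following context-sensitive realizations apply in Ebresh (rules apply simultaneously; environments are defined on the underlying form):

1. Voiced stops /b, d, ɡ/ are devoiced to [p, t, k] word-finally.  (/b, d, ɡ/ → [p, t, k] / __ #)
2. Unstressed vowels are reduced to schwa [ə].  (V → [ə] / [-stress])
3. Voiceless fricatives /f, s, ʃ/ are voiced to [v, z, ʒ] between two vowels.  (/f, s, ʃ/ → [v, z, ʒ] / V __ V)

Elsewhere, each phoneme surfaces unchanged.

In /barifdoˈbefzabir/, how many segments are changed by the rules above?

Segments that undergo a rule: /a/ → [ə] (rule 2); /i/ → [ə] (rule 2); /o/ → [ə] (rule 2); /a/ → [ə] (rule 2); /i/ → [ə] (rule 2).
All other segments surface unchanged.

5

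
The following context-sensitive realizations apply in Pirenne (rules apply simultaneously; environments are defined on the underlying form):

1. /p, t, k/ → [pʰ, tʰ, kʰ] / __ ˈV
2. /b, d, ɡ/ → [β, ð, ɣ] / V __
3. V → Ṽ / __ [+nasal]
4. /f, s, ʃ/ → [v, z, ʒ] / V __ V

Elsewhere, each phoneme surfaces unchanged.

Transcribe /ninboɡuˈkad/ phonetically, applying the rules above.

/n/ — not in any rule's target class → [n].
/i/ — between /n/ and /n/, before a nasal consonant — surfaces as [ĩ] (rule 3).
/n/ — not in any rule's target class → [n].
/b/ (between /n/ and /o/) fails the environment for rule 2, so it stays [b].
/o/ — between /b/ and /ɡ/; rule 3 does not apply here → [o].
/ɡ/ — between /o/ and /u/, immediately after a vowel — surfaces as [ɣ] (rule 2).
/u/ (between /ɡ/ and /k/) fails the environment for rule 3, so it stays [u].
Rule 1 applies to /k/ (between /u/ and /a/: immediately before a stressed vowel) → [kʰ].
/a/ (between /k/ and /d/) is in the target of rule 3 but the environment (before a nasal consonant) is not met → [a].
/d/ (word-final) occurs immediately after a vowel → [ð] by rule 2.

[nĩnboɣuˈkʰað]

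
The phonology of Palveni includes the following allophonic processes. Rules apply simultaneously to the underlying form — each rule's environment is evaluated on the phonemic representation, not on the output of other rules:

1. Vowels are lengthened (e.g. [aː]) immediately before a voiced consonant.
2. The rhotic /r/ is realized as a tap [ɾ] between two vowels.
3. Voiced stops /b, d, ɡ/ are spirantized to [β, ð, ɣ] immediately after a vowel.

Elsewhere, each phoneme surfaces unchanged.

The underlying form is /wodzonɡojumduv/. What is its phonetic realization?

[woːðzoːnɡoːjuːmduːv]

/o/ — between /w/ and /d/, before a voiced consonant — surfaces as [oː] (rule 1).
/d/ meets the environment for rule 3 (immediately after a vowel) → [ð].
/o/ (between /z/ and /n/) occurs before a voiced consonant → [oː] by rule 1.
/ɡ/ (between /n/ and /o/): rule 3 targets it, but not immediately after a vowel → unchanged [ɡ].
/o/ meets the environment for rule 1 (before a voiced consonant) → [oː].
/u/ (between /j/ and /m/) occurs before a voiced consonant → [uː] by rule 1.
/d/ (between /m/ and /u/) fails the environment for rule 3, so it stays [d].
/u/ (between /d/ and /v/): before a voiced consonant, so rule 1 applies → [uː].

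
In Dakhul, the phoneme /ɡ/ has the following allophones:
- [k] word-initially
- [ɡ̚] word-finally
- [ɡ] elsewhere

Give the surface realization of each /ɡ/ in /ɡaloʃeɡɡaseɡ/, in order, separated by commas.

[k], [ɡ], [ɡ], [ɡ̚]

Occurrence 1 (position 1): word-initially → [k].
Occurrence 2 (position 7): no conditioning environment matches → elsewhere allophone [ɡ].
Occurrence 3 (position 8): no conditioning environment matches → elsewhere allophone [ɡ].
Occurrence 4 (position 12): word-finally → [ɡ̚].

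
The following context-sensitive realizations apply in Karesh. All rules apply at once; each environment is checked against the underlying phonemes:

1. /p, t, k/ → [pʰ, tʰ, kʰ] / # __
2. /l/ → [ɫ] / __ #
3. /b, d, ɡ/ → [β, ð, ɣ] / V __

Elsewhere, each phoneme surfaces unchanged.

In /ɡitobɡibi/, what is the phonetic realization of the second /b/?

[β]

Rule 3 applies to /b/ (between /i/ and /i/: immediately after a vowel) → [β].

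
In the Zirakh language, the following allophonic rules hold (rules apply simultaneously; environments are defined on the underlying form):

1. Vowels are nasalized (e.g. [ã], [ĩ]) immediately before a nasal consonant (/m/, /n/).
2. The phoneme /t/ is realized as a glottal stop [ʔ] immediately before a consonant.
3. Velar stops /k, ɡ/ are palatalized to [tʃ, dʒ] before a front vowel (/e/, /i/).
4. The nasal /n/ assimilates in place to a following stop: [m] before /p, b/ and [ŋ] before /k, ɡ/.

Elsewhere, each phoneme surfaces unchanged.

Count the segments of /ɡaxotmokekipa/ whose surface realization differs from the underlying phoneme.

Segments that undergo a rule: /t/ → [ʔ] (rule 2); /k/ → [tʃ] (rule 3); /k/ → [tʃ] (rule 3).
All other segments surface unchanged.

3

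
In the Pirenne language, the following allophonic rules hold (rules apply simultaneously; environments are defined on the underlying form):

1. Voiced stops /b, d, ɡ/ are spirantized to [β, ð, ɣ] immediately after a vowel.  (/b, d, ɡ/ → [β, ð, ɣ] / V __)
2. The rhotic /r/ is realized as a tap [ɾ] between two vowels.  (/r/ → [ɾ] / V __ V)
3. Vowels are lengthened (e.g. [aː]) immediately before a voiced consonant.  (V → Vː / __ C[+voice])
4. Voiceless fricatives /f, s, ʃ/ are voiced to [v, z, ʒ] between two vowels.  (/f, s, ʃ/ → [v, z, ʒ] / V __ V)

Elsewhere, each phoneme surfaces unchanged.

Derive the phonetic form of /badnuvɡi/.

/b/ — word-initial; rule 1 does not apply here → [b].
/a/ meets the environment for rule 3 (before a voiced consonant) → [aː].
/d/ — between /a/ and /n/, immediately after a vowel — surfaces as [ð] (rule 1).
/n/ stays [n].
/u/ — between /n/ and /v/, before a voiced consonant — surfaces as [uː] (rule 3).
/v/ (between /u/ and /ɡ/): no rule targets it → [v].
/ɡ/ (between /v/ and /i/) is in the target of rule 1 but the environment (immediately after a vowel) is not met → [ɡ].
/i/ (word-final) fails the environment for rule 3, so it stays [i].

[baːðnuːvɡi]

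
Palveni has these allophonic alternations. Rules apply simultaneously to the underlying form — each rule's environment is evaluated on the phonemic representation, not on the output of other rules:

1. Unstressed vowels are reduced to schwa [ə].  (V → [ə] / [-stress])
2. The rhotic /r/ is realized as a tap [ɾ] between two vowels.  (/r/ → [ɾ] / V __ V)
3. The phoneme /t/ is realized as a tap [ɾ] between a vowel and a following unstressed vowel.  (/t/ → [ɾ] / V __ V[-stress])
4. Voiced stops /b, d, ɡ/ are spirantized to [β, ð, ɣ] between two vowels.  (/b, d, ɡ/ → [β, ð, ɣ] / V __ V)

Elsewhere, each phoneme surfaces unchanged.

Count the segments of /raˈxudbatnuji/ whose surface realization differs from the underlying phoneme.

Segments that undergo a rule: /a/ → [ə] (rule 1); /a/ → [ə] (rule 1); /u/ → [ə] (rule 1); /i/ → [ə] (rule 1).
All other segments surface unchanged.

4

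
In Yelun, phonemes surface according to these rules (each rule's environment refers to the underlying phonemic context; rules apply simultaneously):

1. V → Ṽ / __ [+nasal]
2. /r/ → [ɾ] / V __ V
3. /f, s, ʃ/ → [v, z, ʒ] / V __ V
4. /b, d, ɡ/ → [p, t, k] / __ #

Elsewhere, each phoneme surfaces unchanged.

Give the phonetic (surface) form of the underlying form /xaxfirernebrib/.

/x/ (word-initial): no rule targets it → [x].
/a/ (between /x/ and /x/) is in the target of rule 1 but the environment (before a nasal consonant) is not met → [a].
/x/ stays [x].
/f/ — between /x/ and /i/; rule 3 does not apply here → [f].
/i/ (between /f/ and /r/): rule 1 targets it, but not before a nasal consonant → unchanged [i].
/r/ — between /i/ and /e/, between two vowels — surfaces as [ɾ] (rule 2).
/e/ (between /r/ and /r/) fails the environment for rule 1, so it stays [e].
/r/ (between /e/ and /n/) is in the target of rule 2 but the environment (between two vowels) is not met → [r].
/n/ — not in any rule's target class → [n].
/e/ — between /n/ and /b/; rule 1 does not apply here → [e].
/b/ (between /e/ and /r/) is in the target of rule 4 but the environment (word-finally) is not met → [b].
/r/ — between /b/ and /i/; rule 2 does not apply here → [r].
/i/ (between /r/ and /b/): rule 1 targets it, but not before a nasal consonant → unchanged [i].
/b/ (word-final) occurs word-finally → [p] by rule 4.

[xaxfiɾernebrip]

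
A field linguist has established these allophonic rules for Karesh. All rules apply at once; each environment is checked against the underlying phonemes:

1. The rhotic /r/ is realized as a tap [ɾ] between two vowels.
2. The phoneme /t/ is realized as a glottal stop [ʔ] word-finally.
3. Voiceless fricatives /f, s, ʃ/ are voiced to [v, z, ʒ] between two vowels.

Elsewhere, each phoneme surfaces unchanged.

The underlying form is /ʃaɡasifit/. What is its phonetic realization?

/ʃ/ (word-initial) is in the target of rule 3 but the environment (between two vowels) is not met → [ʃ].
/s/ meets the environment for rule 3 (between two vowels) → [z].
/f/ (between /i/ and /i/): between two vowels, so rule 3 applies → [v].
Rule 2 applies to /t/ (word-final: word-finally) → [ʔ].

[ʃaɡaziviʔ]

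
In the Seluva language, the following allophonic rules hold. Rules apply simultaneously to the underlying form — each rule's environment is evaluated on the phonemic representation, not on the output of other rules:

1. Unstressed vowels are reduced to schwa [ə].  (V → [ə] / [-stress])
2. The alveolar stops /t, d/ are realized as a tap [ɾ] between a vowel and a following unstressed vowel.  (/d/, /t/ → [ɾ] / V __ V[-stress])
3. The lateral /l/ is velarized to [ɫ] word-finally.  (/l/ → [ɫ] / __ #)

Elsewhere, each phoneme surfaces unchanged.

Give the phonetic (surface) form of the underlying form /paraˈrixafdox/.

/a/ meets the environment for rule 1 (in an unstressed syllable) → [ə].
/a/ (between /r/ and /r/): in an unstressed syllable, so rule 1 applies → [ə].
/i/ (between /r/ and /x/) is in the target of rule 1 but the environment (in an unstressed syllable) is not met → [i].
/a/ (between /x/ and /f/) occurs in an unstressed syllable → [ə] by rule 1.
/d/ (between /f/ and /o/) fails the environment for rule 2, so it stays [d].
/o/ (between /d/ and /x/) occurs in an unstressed syllable → [ə] by rule 1.

[pərəˈrixəfdəx]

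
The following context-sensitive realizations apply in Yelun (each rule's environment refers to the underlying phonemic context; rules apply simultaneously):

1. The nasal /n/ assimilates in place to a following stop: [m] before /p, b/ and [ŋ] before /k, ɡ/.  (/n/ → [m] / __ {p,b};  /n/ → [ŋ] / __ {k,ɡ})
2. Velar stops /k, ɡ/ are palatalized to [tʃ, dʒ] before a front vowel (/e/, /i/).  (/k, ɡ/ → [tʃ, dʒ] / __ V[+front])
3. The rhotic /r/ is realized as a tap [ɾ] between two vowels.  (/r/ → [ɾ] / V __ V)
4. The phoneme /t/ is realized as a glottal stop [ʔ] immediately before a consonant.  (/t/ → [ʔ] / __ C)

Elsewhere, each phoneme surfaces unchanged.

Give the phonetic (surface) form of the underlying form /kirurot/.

/k/ meets the environment for rule 2 (before a front vowel) → [tʃ].
/i/ stays [i].
/r/ — between /i/ and /u/, between two vowels — surfaces as [ɾ] (rule 3).
/u/ — not in any rule's target class → [u].
/r/ (between /u/ and /o/) occurs between two vowels → [ɾ] by rule 3.
/o/ (between /r/ and /t/) is unaffected → [o].
/t/ (word-final) is in the target of rule 4 but the environment (immediately before a consonant) is not met → [t].

[tʃiɾuɾot]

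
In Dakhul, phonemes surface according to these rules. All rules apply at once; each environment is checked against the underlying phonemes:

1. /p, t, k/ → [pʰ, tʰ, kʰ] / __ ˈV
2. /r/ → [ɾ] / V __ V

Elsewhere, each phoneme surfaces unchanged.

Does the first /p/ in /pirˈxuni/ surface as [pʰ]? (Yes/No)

No

/p/ (word-initial) fails the environment for rule 1, so it stays [p].
The actual realization is [p], not [pʰ].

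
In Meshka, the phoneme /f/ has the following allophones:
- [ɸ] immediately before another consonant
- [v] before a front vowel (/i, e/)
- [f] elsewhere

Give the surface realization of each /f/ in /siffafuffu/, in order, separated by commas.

Occurrence 1 (position 3): immediately before another consonant → [ɸ].
Occurrence 2 (position 4): no conditioning environment matches → elsewhere allophone [f].
Occurrence 3 (position 6): no conditioning environment matches → elsewhere allophone [f].
Occurrence 4 (position 8): immediately before another consonant → [ɸ].
Occurrence 5 (position 9): no conditioning environment matches → elsewhere allophone [f].

[ɸ], [f], [f], [ɸ], [f]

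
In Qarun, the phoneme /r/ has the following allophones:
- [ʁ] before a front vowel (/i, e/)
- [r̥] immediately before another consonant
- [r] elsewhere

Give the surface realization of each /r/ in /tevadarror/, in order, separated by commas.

[r̥], [r], [r]

Occurrence 1 (position 7): immediately before another consonant → [r̥].
Occurrence 2 (position 8): no conditioning environment matches → elsewhere allophone [r].
Occurrence 3 (position 10): no conditioning environment matches → elsewhere allophone [r].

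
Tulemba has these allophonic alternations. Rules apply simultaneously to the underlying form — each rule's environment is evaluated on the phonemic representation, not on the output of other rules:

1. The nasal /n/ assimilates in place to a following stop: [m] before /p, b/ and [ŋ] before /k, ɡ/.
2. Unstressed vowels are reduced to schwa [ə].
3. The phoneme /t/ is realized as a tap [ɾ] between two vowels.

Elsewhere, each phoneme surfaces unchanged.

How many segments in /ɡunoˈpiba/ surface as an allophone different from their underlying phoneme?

3

Segments that undergo a rule: /u/ → [ə] (rule 2); /o/ → [ə] (rule 2); /a/ → [ə] (rule 2).
All other segments surface unchanged.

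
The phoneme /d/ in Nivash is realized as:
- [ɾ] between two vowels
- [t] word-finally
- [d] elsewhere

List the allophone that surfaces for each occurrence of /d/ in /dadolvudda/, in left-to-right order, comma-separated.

[d], [ɾ], [d], [d]

Occurrence 1 (position 1): no conditioning environment matches → elsewhere allophone [d].
Occurrence 2 (position 3): between two vowels → [ɾ].
Occurrence 3 (position 8): no conditioning environment matches → elsewhere allophone [d].
Occurrence 4 (position 9): no conditioning environment matches → elsewhere allophone [d].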